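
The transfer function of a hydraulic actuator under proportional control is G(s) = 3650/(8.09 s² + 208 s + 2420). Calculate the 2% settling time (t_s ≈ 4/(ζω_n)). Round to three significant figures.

t_s ≈ 0.311 s

Dividing through by 8.09: denominator becomes s² + 25.71 s + 299.1.
So ω_n = √299.1 = 17.3 rad/s and ζ = 25.71/(2·17.3) = 0.743.
t_s ≈ 4/(ζω_n) = 0.311 s.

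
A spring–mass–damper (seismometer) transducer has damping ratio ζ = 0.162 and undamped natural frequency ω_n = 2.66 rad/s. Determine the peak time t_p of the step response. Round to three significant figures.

The damped frequency is ω_d = ω_n√(1−ζ²) = 2.66·√(1−0.0262) = 2.62 rad/s.
Peak time t_p = π/ω_d = π/2.62 = 1.20 s.

t_p ≈ 1.20 s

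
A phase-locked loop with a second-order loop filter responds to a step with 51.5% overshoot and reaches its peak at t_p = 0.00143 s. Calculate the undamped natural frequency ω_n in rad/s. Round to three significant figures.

The overshoot fixes ζ = −ln(OS)/√(π²+ln²(OS)) = 0.207.
t_p = π/ω_d ⇒ ω_d = 2200 rad/s; then ω_n = ω_d/√(1−ζ²) = 2250 rad/s.

ω_n ≈ 2250 rad/s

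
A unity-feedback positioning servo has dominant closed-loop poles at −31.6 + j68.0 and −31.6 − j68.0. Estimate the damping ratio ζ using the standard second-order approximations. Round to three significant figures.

ζ ≈ 0.421

The poles are at −σ ± jω_d with σ = 31.6 and ω_d = 68.0, so ω_n = √(σ²+ω_d²) = 75.0 rad/s and ζ = σ/ω_n = 0.421.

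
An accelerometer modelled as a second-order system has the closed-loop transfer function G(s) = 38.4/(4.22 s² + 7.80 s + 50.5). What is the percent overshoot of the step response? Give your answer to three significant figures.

%OS ≈ 41.9%

Dividing through by 4.22: denominator becomes s² + 1.848 s + 11.97.
So ω_n = √11.97 = 3.46 rad/s and ζ = 1.848/(2·3.46) = 0.267.
Overshoot: exp(−π·0.267/√(1−0.267²)) = 0.419, i.e. 41.9%.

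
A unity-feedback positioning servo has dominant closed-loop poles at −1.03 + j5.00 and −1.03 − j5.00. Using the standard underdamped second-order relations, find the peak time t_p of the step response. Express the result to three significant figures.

t_p ≈ 0.628 s

t_p = π/ω_d with ω_d = 5.00 (the imaginary part), so t_p = 0.628 s.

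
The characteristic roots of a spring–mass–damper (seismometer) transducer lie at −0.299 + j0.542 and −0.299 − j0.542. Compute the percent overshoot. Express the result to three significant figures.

%OS ≈ 17.7%

With σ = 0.299, ω_d = 0.542: ω_n = √(σ²+ω_d²) = 0.619 rad/s, ζ = σ/ω_n = 0.483.
Overshoot: exp(−π·0.483/√(1−0.483²)) = 0.177, i.e. 17.7%.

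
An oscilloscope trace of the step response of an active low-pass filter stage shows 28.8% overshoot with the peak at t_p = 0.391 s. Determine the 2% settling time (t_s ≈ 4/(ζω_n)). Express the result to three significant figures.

The overshoot fixes ζ = −ln(OS)/√(π²+ln²(OS)) = 0.368.
From t_p = π/ω_d, ω_d = π/0.391 = 8.03 rad/s, so ω_n = ω_d/√(1−ζ²) = 8.64 rad/s.
t_s ≈ 4/(ζω_n) = 4/(0.368·8.64) = 1.26 s.

t_s ≈ 1.26 s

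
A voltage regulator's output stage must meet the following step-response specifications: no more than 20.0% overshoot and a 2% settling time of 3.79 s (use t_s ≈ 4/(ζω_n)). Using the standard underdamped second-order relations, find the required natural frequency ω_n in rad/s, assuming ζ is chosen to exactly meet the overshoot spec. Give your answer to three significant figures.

ω_n ≈ 2.31 rad/s

ζ = −ln(OS)/√(π² + (ln OS)²). With OS = 0.200, ln OS = −1.609 and ζ = 1.609/3.530 = 0.456.
From t_s ≈ 4/(ζω_n): ω_n = 4/(ζ·t_s) = 4/(0.456·3.79) = 2.31 rad/s.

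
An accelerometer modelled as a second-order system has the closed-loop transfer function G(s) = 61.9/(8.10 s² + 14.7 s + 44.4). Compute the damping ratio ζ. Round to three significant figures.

Dividing through by 8.10: denominator becomes s² + 1.815 s + 5.481.
So ω_n = √5.481 = 2.34 rad/s and ζ = 1.815/(2·2.34) = 0.388.

ζ ≈ 0.388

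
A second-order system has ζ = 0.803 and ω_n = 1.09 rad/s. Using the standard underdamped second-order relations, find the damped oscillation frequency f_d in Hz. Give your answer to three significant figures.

f_d ≈ 0.103 Hz

ω_d = ω_n√(1−ζ²) = 1.09·√0.355 = 0.650 rad/s.
f_d = ω_d/(2π) = 0.103 Hz.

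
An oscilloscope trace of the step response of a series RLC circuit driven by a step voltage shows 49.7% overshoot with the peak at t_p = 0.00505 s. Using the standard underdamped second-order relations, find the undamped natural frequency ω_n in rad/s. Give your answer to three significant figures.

ω_n ≈ 637 rad/s

From the overshoot, ζ = −ln(OS)/√(π²+ln²(OS)) = 0.217.
t_p = π/ω_d ⇒ ω_d = 622 rad/s; then ω_n = ω_d/√(1−ζ²) = 637 rad/s.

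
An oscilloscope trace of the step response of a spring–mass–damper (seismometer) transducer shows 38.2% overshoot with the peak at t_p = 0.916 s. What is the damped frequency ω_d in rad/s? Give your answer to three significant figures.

ω_d ≈ 3.43 rad/s

t_p = π/ω_d, so ω_d = π/0.916 = 3.43 rad/s.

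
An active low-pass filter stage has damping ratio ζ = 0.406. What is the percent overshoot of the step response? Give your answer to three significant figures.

For an underdamped second-order system, %OS = 100·exp(−πζ/√(1−ζ²)).
πζ/√(1−ζ²) = π·0.406/√(1−0.165) = 1.396, so %OS = 100·e^(−1.396) = 24.8%.

%OS ≈ 24.8%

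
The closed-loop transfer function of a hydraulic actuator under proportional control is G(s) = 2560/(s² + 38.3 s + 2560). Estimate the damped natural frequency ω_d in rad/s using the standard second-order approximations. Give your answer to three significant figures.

ω_d ≈ 46.8 rad/s

Matching coefficients with s² + 2ζω_n s + ω_n² gives ω_n² = 2560 ⇒ ω_n = 50.6 rad/s, and ζ = 38.3/(2ω_n) = 0.378.
The damped frequency ω_d = ω_n√(1−ζ²) = 46.8 rad/s.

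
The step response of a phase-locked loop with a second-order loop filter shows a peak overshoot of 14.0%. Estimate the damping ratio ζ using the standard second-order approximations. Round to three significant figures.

Inverting the overshoot relation: ζ = |ln 0.140|/√(π² + ln²0.140) = 0.531.

ζ ≈ 0.531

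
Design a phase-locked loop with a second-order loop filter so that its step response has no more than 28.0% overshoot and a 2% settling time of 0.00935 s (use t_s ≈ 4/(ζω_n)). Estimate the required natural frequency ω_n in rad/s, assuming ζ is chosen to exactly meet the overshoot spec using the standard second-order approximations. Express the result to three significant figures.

ω_n ≈ 1140 rad/s

From %OS = 100·exp(−πζ/√(1−ζ²)), invert to get ζ = −ln(OS)/√(π² + ln²(OS)) with OS = 0.280.
−ln 0.280 = 1.273, so ζ = 1.273/√(π² + 1.620) = 0.376.
From t_s ≈ 4/(ζω_n): ω_n = 4/(ζ·t_s) = 4/(0.376·0.00935) = 1140 rad/s.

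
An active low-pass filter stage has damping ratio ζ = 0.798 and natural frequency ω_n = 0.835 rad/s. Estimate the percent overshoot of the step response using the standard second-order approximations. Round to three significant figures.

%OS ≈ 1.56%

For an underdamped second-order system, %OS = 100·exp(−πζ/√(1−ζ²)).
πζ/√(1−ζ²) = π·0.798/√(1−0.637) = 4.160, so %OS = 100·e^(−4.160) = 1.56%.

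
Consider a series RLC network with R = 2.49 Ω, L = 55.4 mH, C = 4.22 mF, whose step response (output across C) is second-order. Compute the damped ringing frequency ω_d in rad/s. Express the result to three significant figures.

ω_d ≈ 61.4 rad/s

For a series RLC circuit (capacitor voltage as output), ω_n = 1/√(LC) = 1/√(55.4 mH · 4.22 mF) = 65.4 rad/s.
ζ = (R/2)·√(C/L) = (2.49/2)·√(4.22 mF/55.4 mH) = 0.344.
The damped frequency ω_d = ω_n√(1−ζ²) = 61.4 rad/s.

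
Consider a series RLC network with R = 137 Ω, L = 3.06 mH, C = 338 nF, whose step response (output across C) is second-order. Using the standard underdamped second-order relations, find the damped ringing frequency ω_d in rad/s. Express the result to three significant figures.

ω_d ≈ 21600 rad/s

For a series RLC circuit (capacitor voltage as output), ω_n = 1/√(LC) = 1/√(3.06 mH · 338 nF) = 31100 rad/s.
ζ = (R/2)·√(C/L) = (137/2)·√(338 nF/3.06 mH) = 0.720.
The damped frequency ω_d = ω_n√(1−ζ²) = 21600 rad/s.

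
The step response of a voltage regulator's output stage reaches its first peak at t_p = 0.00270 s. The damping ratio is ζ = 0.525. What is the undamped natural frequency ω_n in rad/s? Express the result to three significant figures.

Peak time t_p = π/ω_d, so ω_d = π/t_p = π/0.00270 = 1160 rad/s.
ω_n = ω_d/√(1−ζ²) = 1160/√0.724 = 1370 rad/s.

ω_n ≈ 1370 rad/s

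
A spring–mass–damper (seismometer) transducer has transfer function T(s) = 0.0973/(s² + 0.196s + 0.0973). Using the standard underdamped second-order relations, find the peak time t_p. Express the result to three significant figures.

Comparing the denominator to s² + 2ζω_n s + ω_n²: ω_n = √0.0973 = 0.312 rad/s, and 2ζω_n = 0.196 so ζ = 0.196/(2·0.312) = 0.314.
ω_d = 0.312·√(1 − 0.314²) = 0.296 rad/s. Then t_p = π/ω_d = 10.6 s.

t_p ≈ 10.6 s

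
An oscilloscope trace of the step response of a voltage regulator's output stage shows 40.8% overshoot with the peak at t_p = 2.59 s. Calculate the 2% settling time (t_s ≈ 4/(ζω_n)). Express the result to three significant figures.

t_s ≈ 11.6 s

ζ from %OS: ζ = |ln 0.408|/√(π²+ln²0.408) = 0.274.
From t_p = π/ω_d, ω_d = π/2.59 = 1.21 rad/s, so ω_n = ω_d/√(1−ζ²) = 1.26 rad/s.
t_s ≈ 4/(ζω_n) = 4/(0.274·1.26) = 11.6 s.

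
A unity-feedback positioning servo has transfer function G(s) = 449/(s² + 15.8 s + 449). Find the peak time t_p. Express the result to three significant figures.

t_p ≈ 0.160 s

Matching coefficients with s² + 2ζω_n s + ω_n² gives ω_n² = 449 ⇒ ω_n = 21.2 rad/s, and ζ = 15.8/(2ω_n) = 0.373.
ω_d = ω_n√(1−ζ²) = 19.7 rad/s. Then t_p = π/ω_d = 0.160 s.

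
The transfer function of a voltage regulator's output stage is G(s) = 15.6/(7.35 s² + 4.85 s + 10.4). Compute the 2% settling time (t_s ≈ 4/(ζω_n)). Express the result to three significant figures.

t_s ≈ 12.1 s

Dividing through by 7.35: denominator becomes s² + 0.6599 s + 1.415.
So ω_n = √1.415 = 1.19 rad/s and ζ = 0.6599/(2·1.19) = 0.277.
t_s ≈ 4/(ζω_n) = 12.1 s.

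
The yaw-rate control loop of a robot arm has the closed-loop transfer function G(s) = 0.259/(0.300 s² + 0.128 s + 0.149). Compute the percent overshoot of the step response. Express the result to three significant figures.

%OS ≈ 36.9%

Dividing through by 0.300: denominator becomes s² + 0.4267 s + 0.4967.
So ω_n = √0.4967 = 0.705 rad/s and ζ = 0.4267/(2·0.705) = 0.303.
%OS = 100 e^{−πζ/√(1−ζ²)} with ζ = 0.303 gives 36.9%.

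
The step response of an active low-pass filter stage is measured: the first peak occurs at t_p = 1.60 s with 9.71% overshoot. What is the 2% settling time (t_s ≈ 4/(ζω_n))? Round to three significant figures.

From the overshoot, ζ = −ln(OS)/√(π²+ln²(OS)) = 0.596.
From t_p = π/ω_d, ω_d = π/1.60 = 1.96 rad/s, so ω_n = ω_d/√(1−ζ²) = 2.45 rad/s.
t_s ≈ 4/(ζω_n) = 4/(0.596·2.45) = 2.74 s.

t_s ≈ 2.74 s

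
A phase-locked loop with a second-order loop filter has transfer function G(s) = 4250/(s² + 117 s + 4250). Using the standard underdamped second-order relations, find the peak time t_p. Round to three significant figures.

t_p ≈ 0.109 s

Matching coefficients with s² + 2ζω_n s + ω_n² gives ω_n² = 4250 ⇒ ω_n = 65.2 rad/s, and ζ = 117/(2ω_n) = 0.897.
ω_d = ω_n√(1−ζ²) = 28.8 rad/s. Then t_p = π/ω_d = 0.109 s.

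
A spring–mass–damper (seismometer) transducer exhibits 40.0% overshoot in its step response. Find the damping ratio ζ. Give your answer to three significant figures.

Inverting the overshoot relation: ζ = |ln 0.400|/√(π² + ln²0.400) = 0.280.

ζ ≈ 0.280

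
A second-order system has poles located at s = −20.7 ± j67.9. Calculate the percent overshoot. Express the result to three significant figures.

%OS ≈ 38.4%

With σ = 20.7, ω_d = 67.9: ω_n = √(σ²+ω_d²) = 71.0 rad/s, ζ = σ/ω_n = 0.292.
Overshoot: exp(−π·0.292/√(1−0.292²)) = 0.384, i.e. 38.4%.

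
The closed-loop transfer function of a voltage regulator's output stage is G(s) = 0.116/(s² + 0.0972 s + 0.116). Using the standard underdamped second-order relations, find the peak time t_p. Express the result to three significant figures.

t_p ≈ 9.32 s

Matching coefficients with s² + 2ζω_n s + ω_n² gives ω_n² = 0.116 ⇒ ω_n = 0.341 rad/s, and ζ = 0.0972/(2ω_n) = 0.143.
The damped frequency ω_d = ω_n√(1−ζ²) = 0.337 rad/s. Then t_p = π/ω_d = 9.32 s.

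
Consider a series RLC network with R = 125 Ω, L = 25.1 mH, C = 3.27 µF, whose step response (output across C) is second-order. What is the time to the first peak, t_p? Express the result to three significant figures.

For a series RLC circuit (capacitor voltage as output), ω_n = 1/√(LC) = 1/√(25.1 mH · 3.27 µF) = 3490 rad/s.
ζ = (R/2)·√(C/L) = (125/2)·√(3.27 µF/25.1 mH) = 0.713.
ω_d = 3490·√(1 − 0.713²) = 2450 rad/s. t_p = π/ω_d = 0.00128 s.

t_p ≈ 0.00128 s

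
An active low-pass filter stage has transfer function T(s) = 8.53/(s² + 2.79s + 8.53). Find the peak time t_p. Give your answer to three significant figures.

ω_n = √8.53 = 2.92 rad/s; ζ = 2.79/(2·2.92) = 0.478.
ω_d = ω_n√(1−ζ²) = 2.57 rad/s. Then t_p = π/ω_d = 1.22 s.

t_p ≈ 1.22 s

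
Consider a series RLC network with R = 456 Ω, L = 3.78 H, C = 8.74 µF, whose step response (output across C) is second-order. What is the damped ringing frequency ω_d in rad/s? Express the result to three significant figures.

For a series RLC circuit (capacitor voltage as output), ω_n = 1/√(LC) = 1/√(3.78 H · 8.74 µF) = 174 rad/s.
ζ = (R/2)·√(C/L) = (456/2)·√(8.74 µF/3.78 H) = 0.347.
The damped frequency ω_d = ω_n√(1−ζ²) = 163 rad/s.

ω_d ≈ 163 rad/s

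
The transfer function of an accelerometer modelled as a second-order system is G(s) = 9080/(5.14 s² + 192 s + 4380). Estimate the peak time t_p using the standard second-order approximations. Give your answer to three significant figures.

Dividing through by 5.14: denominator becomes s² + 37.35 s + 852.1.
So ω_n = √852.1 = 29.2 rad/s and ζ = 37.35/(2·29.2) = 0.640.
ω_d = ω_n√(1−ζ²) = 22.4 rad/s. t_p = π/ω_d = 0.140 s.

t_p ≈ 0.140 s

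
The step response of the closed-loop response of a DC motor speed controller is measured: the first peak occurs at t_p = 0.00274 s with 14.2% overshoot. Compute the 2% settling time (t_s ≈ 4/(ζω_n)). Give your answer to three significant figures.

From the overshoot, ζ = −ln(OS)/√(π²+ln²(OS)) = 0.528.
t_p = π/ω_d ⇒ ω_d = 1150 rad/s; then ω_n = ω_d/√(1−ζ²) = 1350 rad/s.
t_s ≈ 4/(ζω_n) = 4/(0.528·1350) = 0.00561 s.

t_s ≈ 0.00561 s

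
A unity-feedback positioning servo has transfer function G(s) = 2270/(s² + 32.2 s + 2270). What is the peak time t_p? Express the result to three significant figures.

t_p ≈ 0.0701 s

ω_n = √2270 = 47.6 rad/s; ζ = 32.2/(2·47.6) = 0.338.
The damped frequency ω_d = ω_n√(1−ζ²) = 44.8 rad/s. Then t_p = π/ω_d = 0.0701 s.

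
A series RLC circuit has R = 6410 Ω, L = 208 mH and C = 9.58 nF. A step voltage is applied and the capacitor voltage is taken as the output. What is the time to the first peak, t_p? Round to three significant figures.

t_p ≈ 0.000193 s

For a series RLC circuit (capacitor voltage as output), ω_n = 1/√(LC) = 1/√(208 mH · 9.58 nF) = 22400 rad/s.
ζ = (R/2)·√(C/L) = (6410/2)·√(9.58 nF/208 mH) = 0.688.
ω_d = ω_n√(1−ζ²) = 16300 rad/s. t_p = π/ω_d = 0.000193 s.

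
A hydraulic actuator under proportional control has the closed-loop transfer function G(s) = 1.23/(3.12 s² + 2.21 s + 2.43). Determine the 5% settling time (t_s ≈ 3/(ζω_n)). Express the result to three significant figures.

Dividing through by 3.12: denominator becomes s² + 0.7083 s + 0.7788.
So ω_n = √0.7788 = 0.883 rad/s and ζ = 0.7083/(2·0.883) = 0.401.
t_s ≈ 3/(ζω_n) = 8.47 s.

t_s ≈ 8.47 s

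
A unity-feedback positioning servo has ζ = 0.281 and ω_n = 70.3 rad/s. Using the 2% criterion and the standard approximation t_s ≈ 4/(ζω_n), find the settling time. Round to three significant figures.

t_s ≈ 4/(ζω_n) = 4/(0.281 × 70.3) = 0.202 s.

t_s ≈ 0.202 s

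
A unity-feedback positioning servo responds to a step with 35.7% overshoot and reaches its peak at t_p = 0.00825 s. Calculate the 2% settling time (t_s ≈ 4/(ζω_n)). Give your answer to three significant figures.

t_s ≈ 0.0320 s

The overshoot fixes ζ = −ln(OS)/√(π²+ln²(OS)) = 0.312.
t_p = π/ω_d ⇒ ω_d = 381 rad/s; then ω_n = ω_d/√(1−ζ²) = 401 rad/s.
t_s ≈ 4/(ζω_n) = 4/(0.312·401) = 0.0320 s.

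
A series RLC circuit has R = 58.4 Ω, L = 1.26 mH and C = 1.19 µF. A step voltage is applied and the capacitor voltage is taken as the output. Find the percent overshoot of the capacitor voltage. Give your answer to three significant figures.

For a series RLC circuit (capacitor voltage as output), ω_n = 1/√(LC) = 1/√(1.26 mH · 1.19 µF) = 25800 rad/s.
ζ = (R/2)·√(C/L) = (58.4/2)·√(1.19 µF/1.26 mH) = 0.897.
Overshoot: exp(−π·0.897/√(1−0.897²)) = 0.00168, i.e. 0.168%.

%OS ≈ 0.168%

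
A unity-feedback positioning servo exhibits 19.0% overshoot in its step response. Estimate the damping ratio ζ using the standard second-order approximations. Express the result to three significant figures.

From %OS = 100·exp(−πζ/√(1−ζ²)), invert to get ζ = −ln(OS)/√(π² + ln²(OS)) with OS = 0.190.
−ln 0.190 = 1.661, so ζ = 1.661/√(π² + 2.758) = 0.467.

ζ ≈ 0.467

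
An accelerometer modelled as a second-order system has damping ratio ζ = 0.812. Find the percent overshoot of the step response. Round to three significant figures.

For an underdamped second-order system, %OS = 100·exp(−πζ/√(1−ζ²)).
πζ/√(1−ζ²) = π·0.812/√(1−0.659) = 4.371, so %OS = 100·e^(−4.371) = 1.26%.

%OS ≈ 1.26%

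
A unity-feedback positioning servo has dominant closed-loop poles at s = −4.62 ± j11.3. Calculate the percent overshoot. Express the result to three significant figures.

The poles are at −σ ± jω_d with σ = 4.62 and ω_d = 11.3, so ω_n = √(σ²+ω_d²) = 12.2 rad/s and ζ = σ/ω_n = 0.378.
%OS = 100 e^{−πζ/√(1−ζ²)} with ζ = 0.378 gives 27.7%.

%OS ≈ 27.7%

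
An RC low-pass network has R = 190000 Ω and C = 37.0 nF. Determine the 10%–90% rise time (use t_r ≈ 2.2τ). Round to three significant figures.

τ = RC = 190000 × 37.0 nF = 0.00703 s.
t_r ≈ 2.2τ = 0.0155 s.

t_r ≈ 0.0155 s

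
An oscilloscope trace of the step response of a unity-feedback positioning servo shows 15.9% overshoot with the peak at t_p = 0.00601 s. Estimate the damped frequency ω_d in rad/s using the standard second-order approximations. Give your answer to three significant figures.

ω_d ≈ 523 rad/s

t_p = π/ω_d, so ω_d = π/0.00601 = 523 rad/s.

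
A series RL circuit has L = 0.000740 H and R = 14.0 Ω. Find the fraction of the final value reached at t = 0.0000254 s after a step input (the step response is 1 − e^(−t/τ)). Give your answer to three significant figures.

τ = L/R = 0.000740/14.0 = 0.0000529 s.
y(t)/y_∞ = 1 − e^(−t/τ) = 1 − e^(−0.0000254/0.0000529) = 1 − e^(−0.481) = 0.382.

y/y_∞ ≈ 0.382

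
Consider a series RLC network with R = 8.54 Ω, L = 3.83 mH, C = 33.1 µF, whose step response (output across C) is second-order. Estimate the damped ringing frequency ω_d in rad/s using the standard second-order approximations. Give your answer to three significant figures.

ω_d ≈ 2580 rad/s

For a series RLC circuit (capacitor voltage as output), ω_n = 1/√(LC) = 1/√(3.83 mH · 33.1 µF) = 2810 rad/s.
ζ = (R/2)·√(C/L) = (8.54/2)·√(33.1 µF/3.83 mH) = 0.397.
ω_d = 2810·√(1 − 0.397²) = 2580 rad/s.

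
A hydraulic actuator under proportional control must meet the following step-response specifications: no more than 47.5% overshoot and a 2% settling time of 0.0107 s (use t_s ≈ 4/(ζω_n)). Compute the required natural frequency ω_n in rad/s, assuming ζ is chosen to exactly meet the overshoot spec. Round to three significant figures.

Inverting the overshoot relation: ζ = |ln 0.475|/√(π² + ln²0.475) = 0.231.
From t_s ≈ 4/(ζω_n): ω_n = 4/(ζ·t_s) = 4/(0.231·0.0107) = 1620 rad/s.

ω_n ≈ 1620 rad/s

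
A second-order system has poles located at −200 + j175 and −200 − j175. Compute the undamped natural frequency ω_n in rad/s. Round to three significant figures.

ω_n ≈ 266 rad/s

The poles are at −σ ± jω_d with σ = 200 and ω_d = 175, so ω_n = √(σ²+ω_d²) = 266 rad/s and ζ = σ/ω_n = 0.753.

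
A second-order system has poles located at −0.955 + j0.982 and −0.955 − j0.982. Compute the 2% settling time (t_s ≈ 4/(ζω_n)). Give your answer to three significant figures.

t_s ≈ 4.19 s

For poles at −σ ± jω_d, ζω_n = σ = 0.955, so t_s ≈ 4/σ = 4.19 s.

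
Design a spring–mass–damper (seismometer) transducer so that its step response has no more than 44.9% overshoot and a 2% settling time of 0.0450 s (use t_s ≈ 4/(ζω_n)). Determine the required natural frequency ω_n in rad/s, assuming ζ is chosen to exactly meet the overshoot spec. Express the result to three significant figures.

ζ = −ln(OS)/√(π² + (ln OS)²). With OS = 0.449, ln OS = −0.8007 and ζ = 0.8007/3.242 = 0.247.
From t_s ≈ 4/(ζω_n): ω_n = 4/(ζ·t_s) = 4/(0.247·0.0450) = 360 rad/s.

ω_n ≈ 360 rad/s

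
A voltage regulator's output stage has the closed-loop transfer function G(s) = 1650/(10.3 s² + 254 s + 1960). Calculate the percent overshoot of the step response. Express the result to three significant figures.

%OS ≈ 0.191%

Dividing through by 10.3: denominator becomes s² + 24.66 s + 190.3.
So ω_n = √190.3 = 13.8 rad/s and ζ = 24.66/(2·13.8) = 0.894.
%OS = 100·exp(−πζ/√(1−ζ²)) = 0.191%.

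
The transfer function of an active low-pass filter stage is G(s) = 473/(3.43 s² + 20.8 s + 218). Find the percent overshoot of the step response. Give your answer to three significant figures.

%OS ≈ 27.5%

Dividing through by 3.43: denominator becomes s² + 6.064 s + 63.56.
So ω_n = √63.56 = 7.97 rad/s and ζ = 6.064/(2·7.97) = 0.380.
%OS = 100 e^{−πζ/√(1−ζ²)} with ζ = 0.380 gives 27.5%.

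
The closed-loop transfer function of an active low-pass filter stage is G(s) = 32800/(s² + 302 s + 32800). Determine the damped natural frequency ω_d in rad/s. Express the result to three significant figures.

ω_d ≈ 100 rad/s

Comparing the denominator to s² + 2ζω_n s + ω_n²: ω_n = √32800 = 181 rad/s, and 2ζω_n = 302 so ζ = 302/(2·181) = 0.834.
The damped frequency ω_d = ω_n√(1−ζ²) = 100 rad/s.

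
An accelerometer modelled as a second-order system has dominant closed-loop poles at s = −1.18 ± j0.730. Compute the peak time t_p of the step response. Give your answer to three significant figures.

t_p ≈ 4.30 s

t_p = π/ω_d with ω_d = 0.730 (the imaginary part), so t_p = 4.30 s.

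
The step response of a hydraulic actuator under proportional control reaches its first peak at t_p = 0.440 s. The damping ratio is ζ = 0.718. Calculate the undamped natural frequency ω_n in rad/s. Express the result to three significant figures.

Peak time t_p = π/ω_d, so ω_d = π/t_p = π/0.440 = 7.14 rad/s.
ω_n = ω_d/√(1−ζ²) = 7.14/√0.484 = 10.3 rad/s.

ω_n ≈ 10.3 rad/s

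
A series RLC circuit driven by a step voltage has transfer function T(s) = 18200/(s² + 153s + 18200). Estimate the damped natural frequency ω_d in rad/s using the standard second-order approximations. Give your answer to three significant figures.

Comparing the denominator to s² + 2ζω_n s + ω_n²: ω_n = √18200 = 135 rad/s, and 2ζω_n = 153 so ζ = 153/(2·135) = 0.567.
ω_d = ω_n√(1−ζ²) = 111 rad/s.

ω_d ≈ 111 rad/s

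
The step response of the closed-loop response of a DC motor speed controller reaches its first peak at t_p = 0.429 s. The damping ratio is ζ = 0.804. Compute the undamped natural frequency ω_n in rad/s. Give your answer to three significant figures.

Peak time t_p = π/ω_d, so ω_d = π/t_p = π/0.429 = 7.32 rad/s.
ω_n = ω_d/√(1−ζ²) = 7.32/√0.354 = 12.3 rad/s.

ω_n ≈ 12.3 rad/s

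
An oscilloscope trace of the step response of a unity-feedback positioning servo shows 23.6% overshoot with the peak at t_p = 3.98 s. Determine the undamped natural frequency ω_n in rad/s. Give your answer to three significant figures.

The overshoot fixes ζ = −ln(OS)/√(π²+ln²(OS)) = 0.418.
From t_p = π/ω_d, ω_d = π/3.98 = 0.789 rad/s, so ω_n = ω_d/√(1−ζ²) = 0.869 rad/s.

ω_n ≈ 0.869 rad/s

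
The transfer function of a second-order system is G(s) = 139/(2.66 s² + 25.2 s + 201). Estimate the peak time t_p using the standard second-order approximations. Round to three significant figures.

t_p ≈ 0.431 s

Dividing through by 2.66: denominator becomes s² + 9.474 s + 75.56.
So ω_n = √75.56 = 8.69 rad/s and ζ = 9.474/(2·8.69) = 0.545.
The damped frequency ω_d = ω_n√(1−ζ²) = 7.29 rad/s. t_p = π/ω_d = 0.431 s.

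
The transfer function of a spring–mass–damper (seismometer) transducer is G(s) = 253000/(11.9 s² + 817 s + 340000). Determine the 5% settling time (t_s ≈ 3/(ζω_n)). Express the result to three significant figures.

Dividing through by 11.9: denominator becomes s² + 68.66 s + 28570.
So ω_n = √28570 = 169 rad/s and ζ = 68.66/(2·169) = 0.203.
t_s ≈ 3/(ζω_n) = 0.0874 s.

t_s ≈ 0.0874 s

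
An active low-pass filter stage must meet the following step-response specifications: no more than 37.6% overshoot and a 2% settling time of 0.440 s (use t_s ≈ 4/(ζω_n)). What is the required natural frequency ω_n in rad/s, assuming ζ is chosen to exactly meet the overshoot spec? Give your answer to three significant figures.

ω_n ≈ 30.6 rad/s

Inverting the overshoot relation: ζ = |ln 0.376|/√(π² + ln²0.376) = 0.297.
From t_s ≈ 4/(ζω_n): ω_n = 4/(ζ·t_s) = 4/(0.297·0.440) = 30.6 rad/s.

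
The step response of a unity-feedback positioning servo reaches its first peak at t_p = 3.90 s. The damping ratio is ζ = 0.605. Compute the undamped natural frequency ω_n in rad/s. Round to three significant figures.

ω_n ≈ 1.01 rad/s

Peak time t_p = π/ω_d, so ω_d = π/t_p = π/3.90 = 0.806 rad/s.
ω_n = ω_d/√(1−ζ²) = 0.806/√0.634 = 1.01 rad/s.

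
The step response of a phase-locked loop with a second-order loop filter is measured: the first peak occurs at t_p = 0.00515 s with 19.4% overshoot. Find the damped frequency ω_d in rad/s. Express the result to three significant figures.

ω_d ≈ 610 rad/s

t_p = π/ω_d, so ω_d = π/0.00515 = 610 rad/s.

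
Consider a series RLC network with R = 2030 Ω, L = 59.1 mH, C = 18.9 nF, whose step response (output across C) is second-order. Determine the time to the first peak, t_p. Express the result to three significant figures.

t_p ≈ 0.000128 s

For a series RLC circuit (capacitor voltage as output), ω_n = 1/√(LC) = 1/√(59.1 mH · 18.9 nF) = 29900 rad/s.
ζ = (R/2)·√(C/L) = (2030/2)·√(18.9 nF/59.1 mH) = 0.574.
The damped frequency ω_d = ω_n√(1−ζ²) = 24500 rad/s. t_p = π/ω_d = 0.000128 s.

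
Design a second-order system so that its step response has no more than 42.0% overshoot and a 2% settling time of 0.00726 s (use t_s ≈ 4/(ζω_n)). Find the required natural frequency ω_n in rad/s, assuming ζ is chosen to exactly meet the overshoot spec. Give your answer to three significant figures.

ω_n ≈ 2070 rad/s

From %OS = 100·exp(−πζ/√(1−ζ²)), invert to get ζ = −ln(OS)/√(π² + ln²(OS)) with OS = 0.420.
−ln 0.420 = 0.8675, so ζ = 0.8675/√(π² + 0.7526) = 0.266.
From t_s ≈ 4/(ζω_n): ω_n = 4/(ζ·t_s) = 4/(0.266·0.00726) = 2070 rad/s.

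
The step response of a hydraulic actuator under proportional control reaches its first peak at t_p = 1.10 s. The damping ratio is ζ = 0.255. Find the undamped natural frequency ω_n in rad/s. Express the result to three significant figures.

Peak time t_p = π/ω_d, so ω_d = π/t_p = π/1.10 = 2.86 rad/s.
ω_n = ω_d/√(1−ζ²) = 2.86/√0.935 = 2.95 rad/s.

ω_n ≈ 2.95 rad/s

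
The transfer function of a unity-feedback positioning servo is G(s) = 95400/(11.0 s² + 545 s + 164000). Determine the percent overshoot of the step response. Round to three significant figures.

%OS ≈ 52.2%

Dividing through by 11.0: denominator becomes s² + 49.55 s + 14910.
So ω_n = √14910 = 122 rad/s and ζ = 49.55/(2·122) = 0.203.
%OS = 100 e^{−πζ/√(1−ζ²)} with ζ = 0.203 gives 52.2%.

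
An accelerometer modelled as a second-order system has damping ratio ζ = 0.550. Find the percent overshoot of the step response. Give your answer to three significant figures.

%OS ≈ 12.6%

For an underdamped second-order system, %OS = 100·exp(−πζ/√(1−ζ²)).
πζ/√(1−ζ²) = π·0.550/√(1−0.303) = 2.069, so %OS = 100·e^(−2.069) = 12.6%.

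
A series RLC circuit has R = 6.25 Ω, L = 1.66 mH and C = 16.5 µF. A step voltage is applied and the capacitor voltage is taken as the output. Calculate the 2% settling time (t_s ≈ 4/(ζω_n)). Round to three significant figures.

t_s ≈ 0.00212 s

For a series RLC circuit (capacitor voltage as output), ω_n = 1/√(LC) = 1/√(1.66 mH · 16.5 µF) = 6040 rad/s.
ζ = (R/2)·√(C/L) = (6.25/2)·√(16.5 µF/1.66 mH) = 0.312.
t_s ≈ 4/(ζω_n) = 0.00212 s.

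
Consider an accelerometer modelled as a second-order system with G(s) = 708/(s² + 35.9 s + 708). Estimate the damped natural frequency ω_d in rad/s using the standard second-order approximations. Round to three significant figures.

ω_d ≈ 19.6 rad/s

ω_n = √708 = 26.6 rad/s; ζ = 35.9/(2·26.6) = 0.675.
ω_d = 26.6·√(1 − 0.675²) = 19.6 rad/s.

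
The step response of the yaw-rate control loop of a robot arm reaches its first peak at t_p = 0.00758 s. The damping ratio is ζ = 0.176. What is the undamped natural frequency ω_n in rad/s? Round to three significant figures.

Peak time t_p = π/ω_d, so ω_d = π/t_p = π/0.00758 = 414 rad/s.
ω_n = ω_d/√(1−ζ²) = 414/√0.969 = 421 rad/s.

ω_n ≈ 421 rad/s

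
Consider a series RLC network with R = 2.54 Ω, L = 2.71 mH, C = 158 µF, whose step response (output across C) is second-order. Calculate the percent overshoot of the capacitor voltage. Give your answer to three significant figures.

For a series RLC circuit (capacitor voltage as output), ω_n = 1/√(LC) = 1/√(2.71 mH · 158 µF) = 1530 rad/s.
ζ = (R/2)·√(C/L) = (2.54/2)·√(158 µF/2.71 mH) = 0.307.
%OS = 100 e^{−πζ/√(1−ζ²)} with ζ = 0.307 gives 36.3%.

%OS ≈ 36.3%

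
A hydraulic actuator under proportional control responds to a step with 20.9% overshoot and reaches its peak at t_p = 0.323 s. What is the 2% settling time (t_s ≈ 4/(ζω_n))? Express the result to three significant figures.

t_s ≈ 0.825 s

The overshoot fixes ζ = −ln(OS)/√(π²+ln²(OS)) = 0.446.
t_p = π/ω_d ⇒ ω_d = 9.73 rad/s; then ω_n = ω_d/√(1−ζ²) = 10.9 rad/s.
t_s ≈ 4/(ζω_n) = 4/(0.446·10.9) = 0.825 s.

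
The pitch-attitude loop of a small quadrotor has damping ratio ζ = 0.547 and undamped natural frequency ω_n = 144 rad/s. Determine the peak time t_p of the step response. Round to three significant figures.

The damped frequency is ω_d = ω_n√(1−ζ²) = 144·√(1−0.299) = 121 rad/s.
Peak time t_p = π/ω_d = π/121 = 0.0261 s.

t_p ≈ 0.0261 s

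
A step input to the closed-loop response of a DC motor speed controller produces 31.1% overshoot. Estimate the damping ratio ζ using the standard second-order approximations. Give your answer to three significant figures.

Inverting the overshoot relation: ζ = |ln 0.311|/√(π² + ln²0.311) = 0.348.

ζ ≈ 0.348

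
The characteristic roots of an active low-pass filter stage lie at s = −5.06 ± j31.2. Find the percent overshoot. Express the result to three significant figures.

With σ = 5.06, ω_d = 31.2: ω_n = √(σ²+ω_d²) = 31.6 rad/s, ζ = σ/ω_n = 0.160.
Overshoot: exp(−π·0.160/√(1−0.160²)) = 0.601, i.e. 60.1%.

%OS ≈ 60.1%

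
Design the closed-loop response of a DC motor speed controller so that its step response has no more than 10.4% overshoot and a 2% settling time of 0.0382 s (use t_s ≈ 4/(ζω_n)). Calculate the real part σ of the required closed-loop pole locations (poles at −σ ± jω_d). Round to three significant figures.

σ ≈ 105

The settling-time spec alone fixes σ = ζω_n = 4/t_s = 4/0.0382 = 105.
(Overshoot then fixes ζ = 0.585 and hence ω_d = σ·√(1−ζ²)/ζ = 145 rad/s.)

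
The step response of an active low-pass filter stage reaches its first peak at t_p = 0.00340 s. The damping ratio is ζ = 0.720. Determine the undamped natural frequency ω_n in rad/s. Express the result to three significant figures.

ω_n ≈ 1330 rad/s

Peak time t_p = π/ω_d, so ω_d = π/t_p = π/0.00340 = 924 rad/s.
ω_n = ω_d/√(1−ζ²) = 924/√0.482 = 1330 rad/s.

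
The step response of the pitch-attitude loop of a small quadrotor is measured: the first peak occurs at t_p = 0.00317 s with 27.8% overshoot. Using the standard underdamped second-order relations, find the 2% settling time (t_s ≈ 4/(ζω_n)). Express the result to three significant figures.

ζ from %OS: ζ = |ln 0.278|/√(π²+ln²0.278) = 0.377.
From t_p = π/ω_d, ω_d = π/0.00317 = 991 rad/s, so ω_n = ω_d/√(1−ζ²) = 1070 rad/s.
t_s ≈ 4/(ζω_n) = 4/(0.377·1070) = 0.00991 s.

t_s ≈ 0.00991 s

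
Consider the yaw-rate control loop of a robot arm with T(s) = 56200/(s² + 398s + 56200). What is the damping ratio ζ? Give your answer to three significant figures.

ω_n = √56200 = 237 rad/s; ζ = 398/(2·237) = 0.839.

ζ ≈ 0.839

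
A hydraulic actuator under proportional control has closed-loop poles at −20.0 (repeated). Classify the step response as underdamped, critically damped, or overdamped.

critically damped

Since there is a repeated negative-real pole, the response is critically damped.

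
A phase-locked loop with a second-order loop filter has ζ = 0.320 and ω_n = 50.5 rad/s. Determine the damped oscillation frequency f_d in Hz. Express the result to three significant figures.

f_d ≈ 7.61 Hz

ω_d = ω_n√(1−ζ²) = 50.5·√0.898 = 47.8 rad/s.
f_d = ω_d/(2π) = 7.61 Hz.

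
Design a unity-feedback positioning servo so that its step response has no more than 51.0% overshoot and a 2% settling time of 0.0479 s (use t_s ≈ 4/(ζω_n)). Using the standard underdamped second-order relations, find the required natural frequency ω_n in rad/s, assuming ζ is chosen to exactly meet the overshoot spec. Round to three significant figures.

Inverting the overshoot relation: ζ = |ln 0.510|/√(π² + ln²0.510) = 0.210.
From t_s ≈ 4/(ζω_n): ω_n = 4/(ζ·t_s) = 4/(0.210·0.0479) = 398 rad/s.

ω_n ≈ 398 rad/s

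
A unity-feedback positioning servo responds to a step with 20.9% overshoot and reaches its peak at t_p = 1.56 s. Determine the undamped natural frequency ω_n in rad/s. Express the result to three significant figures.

ζ from %OS: ζ = |ln 0.209|/√(π²+ln²0.209) = 0.446.
From t_p = π/ω_d, ω_d = π/1.56 = 2.01 rad/s, so ω_n = ω_d/√(1−ζ²) = 2.25 rad/s.

ω_n ≈ 2.25 rad/s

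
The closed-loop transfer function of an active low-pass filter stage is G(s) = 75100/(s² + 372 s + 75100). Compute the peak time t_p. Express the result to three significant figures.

t_p ≈ 0.0156 s

ω_n = √75100 = 274 rad/s; ζ = 372/(2·274) = 0.679.
The damped frequency ω_d = ω_n√(1−ζ²) = 201 rad/s. Then t_p = π/ω_d = 0.0156 s.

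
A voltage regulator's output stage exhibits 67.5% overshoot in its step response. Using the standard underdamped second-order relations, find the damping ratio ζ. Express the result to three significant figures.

ζ ≈ 0.124

Inverting the overshoot relation: ζ = |ln 0.675|/√(π² + ln²0.675) = 0.124.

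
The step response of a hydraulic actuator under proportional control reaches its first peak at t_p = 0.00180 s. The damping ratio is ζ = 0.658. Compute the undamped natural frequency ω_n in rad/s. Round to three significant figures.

ω_n ≈ 2320 rad/s

Peak time t_p = π/ω_d, so ω_d = π/t_p = π/0.00180 = 1750 rad/s.
ω_n = ω_d/√(1−ζ²) = 1750/√0.567 = 2320 rad/s.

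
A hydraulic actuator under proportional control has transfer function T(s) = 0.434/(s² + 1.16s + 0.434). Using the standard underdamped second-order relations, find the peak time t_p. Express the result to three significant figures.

Matching coefficients with s² + 2ζω_n s + ω_n² gives ω_n² = 0.434 ⇒ ω_n = 0.659 rad/s, and ζ = 1.16/(2ω_n) = 0.880.
ω_d = ω_n√(1−ζ²) = 0.312 rad/s. Then t_p = π/ω_d = 10.1 s.

t_p ≈ 10.1 s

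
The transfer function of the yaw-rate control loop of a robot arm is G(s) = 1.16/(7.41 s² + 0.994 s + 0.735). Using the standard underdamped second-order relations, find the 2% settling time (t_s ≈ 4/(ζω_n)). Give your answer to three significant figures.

Dividing through by 7.41: denominator becomes s² + 0.1341 s + 0.09919.
So ω_n = √0.09919 = 0.315 rad/s and ζ = 0.1341/(2·0.315) = 0.213.
t_s ≈ 4/(ζω_n) = 59.6 s.

t_s ≈ 59.6 s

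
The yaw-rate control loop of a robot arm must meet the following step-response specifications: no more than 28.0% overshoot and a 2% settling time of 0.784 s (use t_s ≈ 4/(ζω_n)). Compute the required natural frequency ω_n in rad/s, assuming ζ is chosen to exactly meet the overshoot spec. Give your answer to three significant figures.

Inverting the overshoot relation: ζ = |ln 0.280|/√(π² + ln²0.280) = 0.376.
Then ω_n = 4/(ζ t_s) = 4/(0.376 × 0.784) = 13.6 rad/s.

ω_n ≈ 13.6 rad/s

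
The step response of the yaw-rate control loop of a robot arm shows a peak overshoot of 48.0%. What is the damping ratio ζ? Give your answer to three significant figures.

From %OS = 100·exp(−πζ/√(1−ζ²)), invert to get ζ = −ln(OS)/√(π² + ln²(OS)) with OS = 0.480.
−ln 0.480 = 0.7340, so ζ = 0.7340/√(π² + 0.5387) = 0.228.

ζ ≈ 0.228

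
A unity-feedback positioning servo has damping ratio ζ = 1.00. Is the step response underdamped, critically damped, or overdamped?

critically damped

Since ζ = 1, the system is critically damped.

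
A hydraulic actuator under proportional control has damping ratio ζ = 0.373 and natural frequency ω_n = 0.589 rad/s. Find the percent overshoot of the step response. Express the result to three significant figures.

For an underdamped second-order system, %OS = 100·exp(−πζ/√(1−ζ²)).
πζ/√(1−ζ²) = π·0.373/√(1−0.139) = 1.263, so %OS = 100·e^(−1.263) = 28.3%.

%OS ≈ 28.3%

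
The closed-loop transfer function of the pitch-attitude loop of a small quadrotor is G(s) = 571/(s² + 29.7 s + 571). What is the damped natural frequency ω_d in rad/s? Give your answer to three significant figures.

ω_d ≈ 18.7 rad/s

ω_n = √571 = 23.9 rad/s; ζ = 29.7/(2·23.9) = 0.621.
The damped frequency ω_d = ω_n√(1−ζ²) = 18.7 rad/s.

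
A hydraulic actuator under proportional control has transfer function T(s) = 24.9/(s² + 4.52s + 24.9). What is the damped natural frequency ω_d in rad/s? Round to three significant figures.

ω_n = √24.9 = 4.99 rad/s; ζ = 4.52/(2·4.99) = 0.453.
ω_d = ω_n√(1−ζ²) = 4.45 rad/s.

ω_d ≈ 4.45 rad/s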